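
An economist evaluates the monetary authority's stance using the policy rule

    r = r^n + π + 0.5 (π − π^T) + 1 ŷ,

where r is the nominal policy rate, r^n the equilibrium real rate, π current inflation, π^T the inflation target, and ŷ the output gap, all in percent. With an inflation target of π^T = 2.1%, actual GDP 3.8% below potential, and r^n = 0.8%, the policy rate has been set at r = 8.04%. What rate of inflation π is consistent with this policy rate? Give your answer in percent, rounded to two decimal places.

8.06%

Output 3.8% below potential → ŷ = -3.8.
Collecting π: r = r^n + (1 + 0.5) π − 0.5 π^T + 1 ŷ
1.5 π = 8.04 − 0.8 + 0.5 × 2.1 − 1 × (-3.8) = 12.09
π = 12.09 / 1.5 = 8.06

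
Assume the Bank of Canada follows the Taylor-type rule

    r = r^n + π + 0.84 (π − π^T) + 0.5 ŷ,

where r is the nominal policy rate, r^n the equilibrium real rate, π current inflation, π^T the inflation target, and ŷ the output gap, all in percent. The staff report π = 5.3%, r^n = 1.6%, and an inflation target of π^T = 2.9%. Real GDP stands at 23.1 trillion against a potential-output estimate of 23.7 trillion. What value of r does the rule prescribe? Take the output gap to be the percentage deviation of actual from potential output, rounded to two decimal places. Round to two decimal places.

Output gap = 100 × (23.1 − 23.7) / 23.7 = -2.53%.
r = 1.60 + 5.30 + 0.84 × (5.30 − 2.90) + 0.5 × (-2.53)
   = 1.60 + 5.3 + 2.016 − 1.265 = 7.65

7.65%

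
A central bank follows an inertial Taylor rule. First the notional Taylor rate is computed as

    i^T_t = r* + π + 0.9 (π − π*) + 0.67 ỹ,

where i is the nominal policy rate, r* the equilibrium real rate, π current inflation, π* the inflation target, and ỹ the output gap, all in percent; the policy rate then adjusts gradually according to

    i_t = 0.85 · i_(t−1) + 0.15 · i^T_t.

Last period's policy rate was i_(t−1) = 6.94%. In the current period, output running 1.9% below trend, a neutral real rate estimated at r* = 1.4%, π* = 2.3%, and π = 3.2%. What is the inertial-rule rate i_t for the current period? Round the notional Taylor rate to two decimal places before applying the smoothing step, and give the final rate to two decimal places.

Output 1.9% below potential → ỹ = -1.9.
i^T_t = 1.4 + 3.2 + 0.9 × (3.2 − 2.3) + 0.67 × (-1.9)
   = 1.4 + 3.2 + 0.81 − 1.273 = 4.14
i_t = 0.85 × 6.94 + 0.15 × 4.14 = 5.899 + 0.621 = 6.52

6.52%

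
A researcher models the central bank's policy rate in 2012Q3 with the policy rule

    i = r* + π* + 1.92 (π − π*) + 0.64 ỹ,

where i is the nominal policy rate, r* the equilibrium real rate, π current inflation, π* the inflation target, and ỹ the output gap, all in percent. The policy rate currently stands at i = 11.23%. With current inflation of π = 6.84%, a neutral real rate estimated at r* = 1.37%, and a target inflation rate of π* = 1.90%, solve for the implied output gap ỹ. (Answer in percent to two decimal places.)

0.64 ỹ = 11.23 − 1.37 − 1.90 − 1.92 × (6.84 − 1.90) = -1.5248
ỹ = -1.5248 / 0.64 = -2.38

-2.38%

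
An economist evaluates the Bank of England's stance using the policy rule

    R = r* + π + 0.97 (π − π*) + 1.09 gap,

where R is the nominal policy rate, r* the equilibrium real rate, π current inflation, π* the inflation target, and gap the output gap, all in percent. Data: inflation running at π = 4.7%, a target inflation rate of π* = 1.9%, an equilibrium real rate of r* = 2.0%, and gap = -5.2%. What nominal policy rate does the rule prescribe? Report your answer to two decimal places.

3.75%

R = 2.0 + 4.7 + 0.97 × (4.7 − 1.9) + 1.09 × (-5.2)
   = 2.0 + 4.7 + 2.716 − 5.668 = 3.75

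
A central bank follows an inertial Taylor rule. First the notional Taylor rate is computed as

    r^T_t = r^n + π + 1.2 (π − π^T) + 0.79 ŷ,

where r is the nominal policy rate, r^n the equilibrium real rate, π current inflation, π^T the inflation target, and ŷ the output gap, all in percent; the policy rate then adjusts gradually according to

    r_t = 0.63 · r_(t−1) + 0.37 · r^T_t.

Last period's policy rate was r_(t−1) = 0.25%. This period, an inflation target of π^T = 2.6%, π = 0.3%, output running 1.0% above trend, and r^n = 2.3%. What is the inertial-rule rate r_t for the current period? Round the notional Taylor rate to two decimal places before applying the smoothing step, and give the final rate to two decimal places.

0.39%

Output 1.0% above potential → ŷ = 1.0.
r^T_t = 2.3 + 0.3 + 1.2 × (0.3 − 2.6) + 0.79 × 1.0
   = 2.3 + 0.3 − 2.76 + 0.79 = 0.63
r_t = 0.63 × 0.25 + 0.37 × 0.63 = 0.1575 + 0.2331 = 0.39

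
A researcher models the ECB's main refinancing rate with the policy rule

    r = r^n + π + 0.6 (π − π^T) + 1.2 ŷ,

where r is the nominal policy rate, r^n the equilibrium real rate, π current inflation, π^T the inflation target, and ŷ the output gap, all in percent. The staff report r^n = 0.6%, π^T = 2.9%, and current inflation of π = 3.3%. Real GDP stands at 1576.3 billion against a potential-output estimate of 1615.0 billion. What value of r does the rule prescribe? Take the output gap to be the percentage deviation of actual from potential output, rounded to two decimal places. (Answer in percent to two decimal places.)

1.26%

Output gap = 100 × (1576.3 − 1615.0) / 1615.0 = -2.40%.
r = 0.60 + 3.30 + 0.6 × (3.30 − 2.90) + 1.2 × (-2.40)
   = 0.60 + 3.3 + 0.24 − 2.88 = 1.26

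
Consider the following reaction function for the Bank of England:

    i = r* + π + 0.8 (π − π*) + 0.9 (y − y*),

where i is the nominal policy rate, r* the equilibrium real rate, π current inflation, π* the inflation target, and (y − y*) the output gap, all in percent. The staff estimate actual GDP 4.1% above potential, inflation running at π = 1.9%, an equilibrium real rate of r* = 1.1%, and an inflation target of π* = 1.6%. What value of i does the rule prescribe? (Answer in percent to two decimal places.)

Output 4.1% above potential → (y − y*) = 4.1.
i = 1.1 + 1.9 + 0.8 × (1.9 − 1.6) + 0.9 × 4.1
   = 1.1 + 1.9 + 0.24 + 3.69 = 6.93

6.93%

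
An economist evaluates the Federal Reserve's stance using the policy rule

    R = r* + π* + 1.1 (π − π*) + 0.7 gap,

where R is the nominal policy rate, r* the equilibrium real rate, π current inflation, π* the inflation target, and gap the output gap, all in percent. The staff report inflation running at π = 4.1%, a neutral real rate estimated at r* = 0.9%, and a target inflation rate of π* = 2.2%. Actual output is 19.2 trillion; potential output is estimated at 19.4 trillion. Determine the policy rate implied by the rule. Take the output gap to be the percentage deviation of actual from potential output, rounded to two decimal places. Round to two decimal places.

4.47%

Output gap = 100 × (19.2 − 19.4) / 19.4 = -1.03%.
R = 0.90 + 2.20 + 1.1 × (4.10 − 2.20) + 0.7 × (-1.03)
   = 0.90 + 2.2 + 2.09 − 0.721 = 4.47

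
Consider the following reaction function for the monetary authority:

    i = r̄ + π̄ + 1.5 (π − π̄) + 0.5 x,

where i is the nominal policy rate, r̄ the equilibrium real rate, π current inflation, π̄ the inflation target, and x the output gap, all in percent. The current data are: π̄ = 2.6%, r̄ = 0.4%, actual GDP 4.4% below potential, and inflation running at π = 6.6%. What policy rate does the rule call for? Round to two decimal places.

Output 4.4% below potential → x = -4.4.
i = 0.4 + 2.6 + 1.5 × (6.6 − 2.6) + 0.5 × (-4.4)
   = 0.4 + 2.6 + 6 − 2.2 = 6.80

6.80%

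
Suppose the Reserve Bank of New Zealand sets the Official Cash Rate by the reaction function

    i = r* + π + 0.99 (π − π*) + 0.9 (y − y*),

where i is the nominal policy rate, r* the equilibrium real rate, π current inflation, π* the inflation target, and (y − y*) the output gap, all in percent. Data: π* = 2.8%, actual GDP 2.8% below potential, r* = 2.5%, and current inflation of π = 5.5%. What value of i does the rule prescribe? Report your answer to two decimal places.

Output 2.8% below potential → (y − y*) = -2.8.
i = 2.5 + 5.5 + 0.99 × (5.5 − 2.8) + 0.9 × (-2.8)
   = 2.5 + 5.5 + 2.673 − 2.52 = 8.15

8.15%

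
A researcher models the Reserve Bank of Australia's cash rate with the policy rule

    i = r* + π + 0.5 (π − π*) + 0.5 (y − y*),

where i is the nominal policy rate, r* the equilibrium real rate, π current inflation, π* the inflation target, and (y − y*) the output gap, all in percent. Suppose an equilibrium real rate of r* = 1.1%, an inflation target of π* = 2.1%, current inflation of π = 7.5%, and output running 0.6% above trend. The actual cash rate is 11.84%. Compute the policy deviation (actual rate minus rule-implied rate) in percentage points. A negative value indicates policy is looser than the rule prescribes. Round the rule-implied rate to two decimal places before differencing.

Output 0.6% above potential → (y − y*) = 0.6.
i = 1.1 + 7.5 + 0.5 × (7.5 − 2.1) + 0.5 × 0.6
   = 1.1 + 7.5 + 2.7 + 0.3 = 11.60
Deviation = 11.84 − 11.60 = 0.24 pp.

0.24 pp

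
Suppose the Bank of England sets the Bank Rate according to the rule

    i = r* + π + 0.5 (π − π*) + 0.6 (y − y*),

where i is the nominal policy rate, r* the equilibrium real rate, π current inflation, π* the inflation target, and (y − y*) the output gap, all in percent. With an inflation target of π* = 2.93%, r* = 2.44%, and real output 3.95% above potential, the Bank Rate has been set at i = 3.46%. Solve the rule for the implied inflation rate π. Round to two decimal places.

0.08%

Output 3.95% above potential → (y − y*) = 3.95.
Collecting π: i = r* + (1 + 0.5) π − 0.5 π* + 0.6 (y − y*)
1.5 π = 3.46 − 2.44 + 0.5 × 2.93 − 0.6 × 3.95 = 0.115
π = 0.115 / 1.5 = 0.08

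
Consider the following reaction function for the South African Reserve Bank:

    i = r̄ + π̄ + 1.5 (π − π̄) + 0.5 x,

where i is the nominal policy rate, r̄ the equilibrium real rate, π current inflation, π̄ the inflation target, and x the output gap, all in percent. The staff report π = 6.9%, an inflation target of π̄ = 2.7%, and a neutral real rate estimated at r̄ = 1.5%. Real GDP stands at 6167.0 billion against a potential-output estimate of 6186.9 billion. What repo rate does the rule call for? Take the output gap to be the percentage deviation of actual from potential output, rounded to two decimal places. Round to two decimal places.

Output gap = 100 × (6167.0 − 6186.9) / 6186.9 = -0.32%.
i = 1.50 + 2.70 + 1.5 × (6.90 − 2.70) + 0.5 × (-0.32)
   = 1.50 + 2.7 + 6.3 − 0.16 = 10.34

10.34%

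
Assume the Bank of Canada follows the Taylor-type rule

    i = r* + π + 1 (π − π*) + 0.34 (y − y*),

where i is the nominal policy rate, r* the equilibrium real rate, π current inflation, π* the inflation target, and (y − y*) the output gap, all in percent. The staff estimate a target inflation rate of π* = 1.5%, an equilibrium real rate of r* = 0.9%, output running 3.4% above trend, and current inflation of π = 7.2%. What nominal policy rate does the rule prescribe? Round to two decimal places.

14.96%

Output 3.4% above potential → (y − y*) = 3.4.
i = 0.9 + 7.2 + 1 × (7.2 − 1.5) + 0.34 × 3.4
   = 0.9 + 7.2 + 5.7 + 1.156 = 14.96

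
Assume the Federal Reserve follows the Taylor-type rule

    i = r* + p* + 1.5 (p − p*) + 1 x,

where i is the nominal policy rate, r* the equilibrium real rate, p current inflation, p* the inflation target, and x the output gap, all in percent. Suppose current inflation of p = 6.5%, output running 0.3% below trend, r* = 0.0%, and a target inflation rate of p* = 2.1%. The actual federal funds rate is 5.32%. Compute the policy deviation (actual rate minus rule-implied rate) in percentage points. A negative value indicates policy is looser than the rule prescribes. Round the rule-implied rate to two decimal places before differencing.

-3.08 pp

Output 0.3% below potential → x = -0.3.
i = 0.0 + 2.1 + 1.5 × (6.5 − 2.1) + 1 × (-0.3)
   = 0.0 + 2.1 + 6.6 − 0.3 = 8.40
Deviation = 5.32 − 8.40 = -3.08 pp.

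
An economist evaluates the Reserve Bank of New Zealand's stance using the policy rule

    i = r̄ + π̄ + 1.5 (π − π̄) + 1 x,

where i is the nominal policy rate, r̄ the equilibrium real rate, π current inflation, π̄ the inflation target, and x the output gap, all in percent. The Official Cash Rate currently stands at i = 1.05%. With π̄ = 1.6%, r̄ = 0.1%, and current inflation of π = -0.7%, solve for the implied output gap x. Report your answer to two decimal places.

1 x = 1.05 − 0.1 − 1.6 − 1.5 × ((-0.7) − 1.6) = 2.8
x = 2.8 / 1 = 2.80

2.80%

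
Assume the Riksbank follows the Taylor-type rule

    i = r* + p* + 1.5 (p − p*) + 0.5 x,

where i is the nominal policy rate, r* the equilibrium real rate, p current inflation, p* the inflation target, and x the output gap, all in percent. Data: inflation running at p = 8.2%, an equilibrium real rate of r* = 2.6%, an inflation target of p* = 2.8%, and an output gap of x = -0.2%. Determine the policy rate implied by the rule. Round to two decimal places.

13.40%

i = 2.6 + 2.8 + 1.5 × (8.2 − 2.8) + 0.5 × (-0.2)
   = 2.6 + 2.8 + 8.1 − 0.1 = 13.40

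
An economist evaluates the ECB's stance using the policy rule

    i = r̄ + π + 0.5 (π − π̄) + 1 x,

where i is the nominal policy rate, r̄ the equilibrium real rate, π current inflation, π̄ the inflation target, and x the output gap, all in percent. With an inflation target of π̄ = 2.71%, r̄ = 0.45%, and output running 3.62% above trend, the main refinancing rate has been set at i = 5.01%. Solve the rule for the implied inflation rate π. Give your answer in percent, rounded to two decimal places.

1.53%

Output 3.62% above potential → x = 3.62.
Collecting π: i = r̄ + (1 + 0.5) π − 0.5 π̄ + 1 x
1.5 π = 5.01 − 0.45 + 0.5 × 2.71 − 1 × 3.62 = 2.295
π = 2.295 / 1.5 = 1.53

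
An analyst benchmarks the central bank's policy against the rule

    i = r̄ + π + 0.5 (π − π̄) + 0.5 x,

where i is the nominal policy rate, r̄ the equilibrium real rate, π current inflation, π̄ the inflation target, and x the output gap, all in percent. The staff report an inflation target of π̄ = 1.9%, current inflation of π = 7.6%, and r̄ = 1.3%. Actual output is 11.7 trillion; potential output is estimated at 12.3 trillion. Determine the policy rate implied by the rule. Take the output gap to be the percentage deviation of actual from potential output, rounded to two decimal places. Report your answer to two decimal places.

Output gap = 100 × (11.7 − 12.3) / 12.3 = -4.88%.
i = 1.30 + 7.60 + 0.5 × (7.60 − 1.90) + 0.5 × (-4.88)
   = 1.30 + 7.6 + 2.85 − 2.44 = 9.31

9.31%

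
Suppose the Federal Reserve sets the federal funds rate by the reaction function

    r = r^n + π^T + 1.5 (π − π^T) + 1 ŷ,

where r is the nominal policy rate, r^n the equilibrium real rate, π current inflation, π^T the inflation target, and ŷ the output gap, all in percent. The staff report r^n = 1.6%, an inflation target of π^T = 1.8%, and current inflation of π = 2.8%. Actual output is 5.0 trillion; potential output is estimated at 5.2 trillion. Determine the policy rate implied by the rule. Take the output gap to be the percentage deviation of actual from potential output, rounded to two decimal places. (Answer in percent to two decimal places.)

1.05%

Output gap = 100 × (5.0 − 5.2) / 5.2 = -3.85%.
r = 1.60 + 1.80 + 1.5 × (2.80 − 1.80) + 1 × (-3.85)
   = 1.60 + 1.8 + 1.5 − 3.85 = 1.05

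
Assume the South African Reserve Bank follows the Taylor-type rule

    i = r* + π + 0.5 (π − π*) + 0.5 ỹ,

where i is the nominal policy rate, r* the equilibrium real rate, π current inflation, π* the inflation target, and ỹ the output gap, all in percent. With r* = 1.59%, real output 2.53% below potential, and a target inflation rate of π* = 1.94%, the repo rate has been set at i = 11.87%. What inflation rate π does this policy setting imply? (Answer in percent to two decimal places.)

8.34%

Output 2.53% below potential → ỹ = -2.53.
Collecting π: i = r* + (1 + 0.5) π − 0.5 π* + 0.5 ỹ
1.5 π = 11.87 − 1.59 + 0.5 × 1.94 − 0.5 × (-2.53) = 12.515
π = 12.515 / 1.5 = 8.34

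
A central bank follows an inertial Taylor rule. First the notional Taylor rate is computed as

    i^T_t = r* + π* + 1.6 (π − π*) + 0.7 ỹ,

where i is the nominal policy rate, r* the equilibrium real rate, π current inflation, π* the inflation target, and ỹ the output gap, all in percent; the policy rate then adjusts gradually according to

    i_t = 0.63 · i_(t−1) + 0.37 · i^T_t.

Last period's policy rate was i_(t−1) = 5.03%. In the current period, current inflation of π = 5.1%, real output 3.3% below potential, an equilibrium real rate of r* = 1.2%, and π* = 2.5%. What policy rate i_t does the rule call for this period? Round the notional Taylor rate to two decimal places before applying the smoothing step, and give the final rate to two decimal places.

5.22%

Output 3.3% below potential → ỹ = -3.3.
i^T_t = 1.2 + 2.5 + 1.6 × (5.1 − 2.5) + 0.7 × (-3.3)
   = 1.2 + 2.5 + 4.16 − 2.31 = 5.55
i_t = 0.63 × 5.03 + 0.37 × 5.55 = 3.1689 + 2.0535 = 5.22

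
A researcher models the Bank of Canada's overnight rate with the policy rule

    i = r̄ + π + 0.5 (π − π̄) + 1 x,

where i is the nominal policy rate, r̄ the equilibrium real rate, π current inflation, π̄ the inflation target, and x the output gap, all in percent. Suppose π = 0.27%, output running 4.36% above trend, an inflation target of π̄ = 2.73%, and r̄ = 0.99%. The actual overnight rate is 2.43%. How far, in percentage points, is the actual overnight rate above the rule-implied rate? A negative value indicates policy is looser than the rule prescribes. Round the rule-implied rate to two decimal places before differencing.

-1.96 pp

Output 4.36% above potential → x = 4.36.
i = 0.99 + 0.27 + 0.5 × (0.27 − 2.73) + 1 × 4.36
   = 0.99 + 0.27 − 1.23 + 4.36 = 4.39
Deviation = 2.43 − 4.39 = -1.96 pp.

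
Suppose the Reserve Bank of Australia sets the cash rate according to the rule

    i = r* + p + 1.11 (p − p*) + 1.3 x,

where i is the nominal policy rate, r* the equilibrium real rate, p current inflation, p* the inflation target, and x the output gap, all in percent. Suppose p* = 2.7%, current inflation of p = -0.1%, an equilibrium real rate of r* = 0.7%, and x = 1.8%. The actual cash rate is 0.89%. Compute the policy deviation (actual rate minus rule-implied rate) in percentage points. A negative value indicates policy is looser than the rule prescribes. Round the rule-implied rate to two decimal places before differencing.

i = 0.7 + (-0.1) + 1.11 × (-0.1 − 2.7) + 1.3 × 1.8
   = 0.7 − 0.1 − 3.108 + 2.34 = -0.17
Deviation = 0.89 − (-0.17) = 1.06 pp.

1.06 pp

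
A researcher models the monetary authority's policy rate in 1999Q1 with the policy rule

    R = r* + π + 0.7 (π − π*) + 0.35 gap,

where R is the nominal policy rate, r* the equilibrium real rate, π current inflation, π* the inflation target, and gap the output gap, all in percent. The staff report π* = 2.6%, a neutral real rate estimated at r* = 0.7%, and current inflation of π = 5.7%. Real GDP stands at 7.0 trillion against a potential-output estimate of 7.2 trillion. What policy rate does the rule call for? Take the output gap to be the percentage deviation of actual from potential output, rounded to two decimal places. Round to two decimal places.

7.60%

Output gap = 100 × (7.0 − 7.2) / 7.2 = -2.78%.
R = 0.70 + 5.70 + 0.7 × (5.70 − 2.60) + 0.35 × (-2.78)
   = 0.70 + 5.7 + 2.17 − 0.973 = 7.60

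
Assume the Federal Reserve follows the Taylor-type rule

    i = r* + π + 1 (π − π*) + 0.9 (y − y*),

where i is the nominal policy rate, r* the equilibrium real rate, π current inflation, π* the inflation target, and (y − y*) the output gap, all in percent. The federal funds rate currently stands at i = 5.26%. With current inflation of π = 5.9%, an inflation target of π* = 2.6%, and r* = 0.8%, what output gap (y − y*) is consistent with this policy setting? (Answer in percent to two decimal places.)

-5.27%

0.9 (y − y*) = 5.26 − 0.8 − 5.9 − 1 × (5.9 − 2.6) = -4.74
(y − y*) = -4.74 / 0.9 = -5.27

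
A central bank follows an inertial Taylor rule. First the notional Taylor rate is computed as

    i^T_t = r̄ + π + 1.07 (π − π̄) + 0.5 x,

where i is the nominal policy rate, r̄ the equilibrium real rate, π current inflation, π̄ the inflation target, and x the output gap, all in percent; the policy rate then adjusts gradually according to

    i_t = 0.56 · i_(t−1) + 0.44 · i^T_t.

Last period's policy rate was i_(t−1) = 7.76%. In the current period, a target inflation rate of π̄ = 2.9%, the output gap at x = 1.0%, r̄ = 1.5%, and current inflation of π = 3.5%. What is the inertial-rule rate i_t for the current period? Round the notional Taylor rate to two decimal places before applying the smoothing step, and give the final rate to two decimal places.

i^T_t = 1.5 + 3.5 + 1.07 × (3.5 − 2.9) + 0.5 × 1.0
   = 1.5 + 3.5 + 0.642 + 0.5 = 6.14
i_t = 0.56 × 7.76 + 0.44 × 6.14 = 4.3456 + 2.7016 = 7.05

7.05%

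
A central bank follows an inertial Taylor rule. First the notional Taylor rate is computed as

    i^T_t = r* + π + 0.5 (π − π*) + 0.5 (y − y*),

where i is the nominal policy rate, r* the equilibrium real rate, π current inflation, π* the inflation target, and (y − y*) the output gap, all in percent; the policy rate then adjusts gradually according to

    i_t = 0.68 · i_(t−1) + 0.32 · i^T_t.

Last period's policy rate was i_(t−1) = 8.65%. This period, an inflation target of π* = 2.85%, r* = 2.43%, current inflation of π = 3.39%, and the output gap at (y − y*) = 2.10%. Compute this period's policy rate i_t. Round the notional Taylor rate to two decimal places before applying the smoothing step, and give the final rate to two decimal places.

8.17%

i^T_t = 2.43 + 3.39 + 0.5 × (3.39 − 2.85) + 0.5 × 2.10
   = 2.43 + 3.39 + 0.27 + 1.05 = 7.14
i_t = 0.68 × 8.65 + 0.32 × 7.14 = 5.882 + 2.2848 = 8.17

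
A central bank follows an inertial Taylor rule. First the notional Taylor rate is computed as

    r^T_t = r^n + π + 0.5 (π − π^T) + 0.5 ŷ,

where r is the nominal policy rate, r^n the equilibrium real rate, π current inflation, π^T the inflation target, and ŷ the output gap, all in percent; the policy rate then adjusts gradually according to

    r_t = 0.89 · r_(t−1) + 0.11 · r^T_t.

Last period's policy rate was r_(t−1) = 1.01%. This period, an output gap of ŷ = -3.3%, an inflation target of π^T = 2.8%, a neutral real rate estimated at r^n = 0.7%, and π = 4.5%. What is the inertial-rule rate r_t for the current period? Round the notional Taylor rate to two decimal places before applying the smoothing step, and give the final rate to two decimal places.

1.38%

r^T_t = 0.7 + 4.5 + 0.5 × (4.5 − 2.8) + 0.5 × (-3.3)
   = 0.7 + 4.5 + 0.85 − 1.65 = 4.40
r_t = 0.89 × 1.01 + 0.11 × 4.40 = 0.8989 + 0.484 = 1.38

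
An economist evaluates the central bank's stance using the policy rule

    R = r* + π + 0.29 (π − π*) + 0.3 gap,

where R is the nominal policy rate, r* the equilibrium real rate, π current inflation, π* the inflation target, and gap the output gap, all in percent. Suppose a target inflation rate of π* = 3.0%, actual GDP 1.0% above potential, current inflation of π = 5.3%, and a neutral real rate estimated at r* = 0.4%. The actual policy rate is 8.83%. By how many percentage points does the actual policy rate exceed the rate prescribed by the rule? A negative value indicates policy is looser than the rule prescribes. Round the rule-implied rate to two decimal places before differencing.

2.16 pp

Output 1.0% above potential → gap = 1.0.
R = 0.4 + 5.3 + 0.29 × (5.3 − 3.0) + 0.3 × 1.0
   = 0.4 + 5.3 + 0.667 + 0.3 = 6.67
Deviation = 8.83 − 6.67 = 2.16 pp.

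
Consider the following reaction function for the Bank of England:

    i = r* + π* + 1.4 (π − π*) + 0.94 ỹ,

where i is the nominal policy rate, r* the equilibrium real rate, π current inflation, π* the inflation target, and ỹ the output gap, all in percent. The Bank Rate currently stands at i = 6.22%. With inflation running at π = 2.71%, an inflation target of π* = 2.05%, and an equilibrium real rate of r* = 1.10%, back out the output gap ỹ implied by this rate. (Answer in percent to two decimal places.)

2.28%

0.94 ỹ = 6.22 − 1.10 − 2.05 − 1.4 × (2.71 − 2.05) = 2.146
ỹ = 2.146 / 0.94 = 2.28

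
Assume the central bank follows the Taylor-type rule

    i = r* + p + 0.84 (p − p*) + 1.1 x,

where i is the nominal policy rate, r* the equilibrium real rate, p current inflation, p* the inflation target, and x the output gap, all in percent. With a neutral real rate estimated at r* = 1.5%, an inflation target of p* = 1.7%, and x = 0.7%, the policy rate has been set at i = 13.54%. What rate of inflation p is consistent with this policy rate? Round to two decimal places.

6.90%

Collecting p: i = r* + (1 + 0.84) p − 0.84 p* + 1.1 x
1.84 p = 13.54 − 1.5 + 0.84 × 1.7 − 1.1 × 0.7 = 12.698
p = 12.698 / 1.84 = 6.90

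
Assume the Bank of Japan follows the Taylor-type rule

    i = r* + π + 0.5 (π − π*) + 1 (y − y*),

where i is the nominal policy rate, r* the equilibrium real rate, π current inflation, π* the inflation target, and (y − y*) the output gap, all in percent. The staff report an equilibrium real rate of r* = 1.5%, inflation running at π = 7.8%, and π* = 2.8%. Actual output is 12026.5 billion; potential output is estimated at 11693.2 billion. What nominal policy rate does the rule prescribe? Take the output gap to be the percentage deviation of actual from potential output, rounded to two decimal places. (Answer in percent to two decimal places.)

14.65%

Output gap = 100 × (12026.5 − 11693.2) / 11693.2 = 2.85%.
i = 1.50 + 7.80 + 0.5 × (7.80 − 2.80) + 1 × 2.85
   = 1.50 + 7.8 + 2.5 + 2.85 = 14.65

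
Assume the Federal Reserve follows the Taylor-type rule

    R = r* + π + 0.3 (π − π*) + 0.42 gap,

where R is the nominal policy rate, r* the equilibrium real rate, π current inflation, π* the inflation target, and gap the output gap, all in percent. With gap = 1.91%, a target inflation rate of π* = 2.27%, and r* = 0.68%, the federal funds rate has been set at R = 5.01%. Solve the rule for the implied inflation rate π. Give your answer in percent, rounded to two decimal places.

Collecting π: R = r* + (1 + 0.3) π − 0.3 π* + 0.42 gap
1.3 π = 5.01 − 0.68 + 0.3 × 2.27 − 0.42 × 1.91 = 4.2088
π = 4.2088 / 1.3 = 3.24

3.24%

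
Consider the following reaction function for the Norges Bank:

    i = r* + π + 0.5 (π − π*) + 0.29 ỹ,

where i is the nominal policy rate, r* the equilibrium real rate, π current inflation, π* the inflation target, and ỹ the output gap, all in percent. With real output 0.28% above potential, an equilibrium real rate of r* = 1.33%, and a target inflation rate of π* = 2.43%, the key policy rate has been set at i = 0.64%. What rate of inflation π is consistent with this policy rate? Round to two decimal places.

Output 0.28% above potential → ỹ = 0.28.
Collecting π: i = r* + (1 + 0.5) π − 0.5 π* + 0.29 ỹ
1.5 π = 0.64 − 1.33 + 0.5 × 2.43 − 0.29 × 0.28 = 0.4438
π = 0.4438 / 1.5 = 0.30

0.30%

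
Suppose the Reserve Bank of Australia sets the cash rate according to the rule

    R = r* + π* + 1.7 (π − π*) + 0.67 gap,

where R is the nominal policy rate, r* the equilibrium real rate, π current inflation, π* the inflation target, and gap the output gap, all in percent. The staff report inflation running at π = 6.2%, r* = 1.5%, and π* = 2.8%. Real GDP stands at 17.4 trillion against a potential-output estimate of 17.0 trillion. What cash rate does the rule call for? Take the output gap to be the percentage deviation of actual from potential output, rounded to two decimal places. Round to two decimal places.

11.65%

Output gap = 100 × (17.4 − 17.0) / 17.0 = 2.35%.
R = 1.50 + 2.80 + 1.7 × (6.20 − 2.80) + 0.67 × 2.35
   = 1.50 + 2.8 + 5.78 + 1.5745 = 11.65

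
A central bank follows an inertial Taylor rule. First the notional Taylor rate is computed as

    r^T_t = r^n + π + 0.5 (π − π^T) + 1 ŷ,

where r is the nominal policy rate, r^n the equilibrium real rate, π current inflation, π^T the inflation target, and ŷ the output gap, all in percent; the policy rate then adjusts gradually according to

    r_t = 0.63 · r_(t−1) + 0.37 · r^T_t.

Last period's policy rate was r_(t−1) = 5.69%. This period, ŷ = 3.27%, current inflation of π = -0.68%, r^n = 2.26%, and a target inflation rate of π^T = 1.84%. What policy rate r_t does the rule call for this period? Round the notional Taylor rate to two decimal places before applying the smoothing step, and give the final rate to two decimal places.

r^T_t = 2.26 + (-0.68) + 0.5 × (-0.68 − 1.84) + 1 × 3.27
   = 2.26 − 0.68 − 1.26 + 3.27 = 3.59
r_t = 0.63 × 5.69 + 0.37 × 3.59 = 3.5847 + 1.3283 = 4.91

4.91%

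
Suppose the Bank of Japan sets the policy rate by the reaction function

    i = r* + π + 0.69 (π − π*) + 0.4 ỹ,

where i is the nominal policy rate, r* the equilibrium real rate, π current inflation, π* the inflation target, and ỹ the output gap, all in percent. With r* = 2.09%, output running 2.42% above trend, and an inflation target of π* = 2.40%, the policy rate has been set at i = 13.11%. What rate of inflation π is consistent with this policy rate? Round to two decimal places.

6.93%

Output 2.42% above potential → ỹ = 2.42.
Collecting π: i = r* + (1 + 0.69) π − 0.69 π* + 0.4 ỹ
1.69 π = 13.11 − 2.09 + 0.69 × 2.40 − 0.4 × 2.42 = 11.708
π = 11.708 / 1.69 = 6.93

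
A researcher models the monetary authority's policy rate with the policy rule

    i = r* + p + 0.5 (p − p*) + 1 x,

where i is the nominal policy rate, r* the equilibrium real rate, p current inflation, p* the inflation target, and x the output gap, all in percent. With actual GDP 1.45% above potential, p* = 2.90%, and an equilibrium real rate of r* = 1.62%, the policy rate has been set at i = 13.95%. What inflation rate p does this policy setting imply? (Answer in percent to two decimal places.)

8.22%

Output 1.45% above potential → x = 1.45.
Collecting p: i = r* + (1 + 0.5) p − 0.5 p* + 1 x
1.5 p = 13.95 − 1.62 + 0.5 × 2.90 − 1 × 1.45 = 12.33
p = 12.33 / 1.5 = 8.22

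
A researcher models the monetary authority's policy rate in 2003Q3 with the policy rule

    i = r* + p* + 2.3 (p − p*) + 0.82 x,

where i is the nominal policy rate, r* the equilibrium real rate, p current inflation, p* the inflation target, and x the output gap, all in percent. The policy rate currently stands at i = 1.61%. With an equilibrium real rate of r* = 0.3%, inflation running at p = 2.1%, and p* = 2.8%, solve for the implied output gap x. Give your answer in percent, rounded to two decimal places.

0.15%

0.82 x = 1.61 − 0.3 − 2.8 − 2.3 × (2.1 − 2.8) = 0.12
x = 0.12 / 0.82 = 0.15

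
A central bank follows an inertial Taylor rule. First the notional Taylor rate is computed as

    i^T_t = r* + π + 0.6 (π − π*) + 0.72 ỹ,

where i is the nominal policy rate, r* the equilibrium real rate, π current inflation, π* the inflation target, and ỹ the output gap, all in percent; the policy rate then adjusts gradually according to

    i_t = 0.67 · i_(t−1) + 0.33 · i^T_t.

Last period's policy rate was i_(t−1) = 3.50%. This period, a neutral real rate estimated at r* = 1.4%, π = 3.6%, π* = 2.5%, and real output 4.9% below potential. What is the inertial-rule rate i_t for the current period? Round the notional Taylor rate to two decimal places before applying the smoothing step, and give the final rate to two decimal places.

Output 4.9% below potential → ỹ = -4.9.
i^T_t = 1.4 + 3.6 + 0.6 × (3.6 − 2.5) + 0.72 × (-4.9)
   = 1.4 + 3.6 + 0.66 − 3.528 = 2.13
i_t = 0.67 × 3.50 + 0.33 × 2.13 = 2.345 + 0.7029 = 3.05

3.05%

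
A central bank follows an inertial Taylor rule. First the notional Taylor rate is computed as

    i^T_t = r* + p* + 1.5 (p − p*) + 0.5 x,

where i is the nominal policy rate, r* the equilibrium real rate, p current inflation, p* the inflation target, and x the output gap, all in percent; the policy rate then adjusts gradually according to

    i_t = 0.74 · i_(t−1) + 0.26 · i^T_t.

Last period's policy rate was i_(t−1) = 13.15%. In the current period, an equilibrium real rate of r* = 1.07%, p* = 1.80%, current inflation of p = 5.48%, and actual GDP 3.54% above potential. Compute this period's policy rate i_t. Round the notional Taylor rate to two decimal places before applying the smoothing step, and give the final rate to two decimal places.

Output 3.54% above potential → x = 3.54.
i^T_t = 1.07 + 1.80 + 1.5 × (5.48 − 1.80) + 0.5 × 3.54
   = 1.07 + 1.8 + 5.52 + 1.77 = 10.16
i_t = 0.74 × 13.15 + 0.26 × 10.16 = 9.731 + 2.6416 = 12.37

12.37%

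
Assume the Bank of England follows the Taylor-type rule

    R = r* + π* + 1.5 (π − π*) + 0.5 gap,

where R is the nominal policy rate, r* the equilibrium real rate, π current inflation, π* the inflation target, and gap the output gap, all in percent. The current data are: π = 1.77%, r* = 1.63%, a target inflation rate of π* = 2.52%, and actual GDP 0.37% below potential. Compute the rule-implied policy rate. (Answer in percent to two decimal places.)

Output 0.37% below potential → gap = -0.37.
R = 1.63 + 2.52 + 1.5 × (1.77 − 2.52) + 0.5 × (-0.37)
   = 1.63 + 2.52 − 1.125 − 0.185 = 2.84

2.84%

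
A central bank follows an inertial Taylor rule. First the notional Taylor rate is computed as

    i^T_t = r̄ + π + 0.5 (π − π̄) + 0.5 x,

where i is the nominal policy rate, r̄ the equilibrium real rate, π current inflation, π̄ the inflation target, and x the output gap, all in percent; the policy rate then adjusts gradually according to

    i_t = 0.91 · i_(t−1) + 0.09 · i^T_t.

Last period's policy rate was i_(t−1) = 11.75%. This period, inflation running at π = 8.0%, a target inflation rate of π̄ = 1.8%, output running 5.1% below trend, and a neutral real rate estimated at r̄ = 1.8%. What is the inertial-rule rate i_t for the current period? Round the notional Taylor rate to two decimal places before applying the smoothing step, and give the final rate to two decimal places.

Output 5.1% below potential → x = -5.1.
i^T_t = 1.8 + 8.0 + 0.5 × (8.0 − 1.8) + 0.5 × (-5.1)
   = 1.8 + 8 + 3.1 − 2.55 = 10.35
i_t = 0.91 × 11.75 + 0.09 × 10.35 = 10.6925 + 0.9315 = 11.62

11.62%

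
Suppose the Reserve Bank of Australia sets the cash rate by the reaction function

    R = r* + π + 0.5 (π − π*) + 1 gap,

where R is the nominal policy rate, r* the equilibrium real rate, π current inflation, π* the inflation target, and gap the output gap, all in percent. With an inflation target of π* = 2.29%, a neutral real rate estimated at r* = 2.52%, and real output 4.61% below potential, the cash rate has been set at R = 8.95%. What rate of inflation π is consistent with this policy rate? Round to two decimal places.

8.12%

Output 4.61% below potential → gap = -4.61.
Collecting π: R = r* + (1 + 0.5) π − 0.5 π* + 1 gap
1.5 π = 8.95 − 2.52 + 0.5 × 2.29 − 1 × (-4.61) = 12.185
π = 12.185 / 1.5 = 8.12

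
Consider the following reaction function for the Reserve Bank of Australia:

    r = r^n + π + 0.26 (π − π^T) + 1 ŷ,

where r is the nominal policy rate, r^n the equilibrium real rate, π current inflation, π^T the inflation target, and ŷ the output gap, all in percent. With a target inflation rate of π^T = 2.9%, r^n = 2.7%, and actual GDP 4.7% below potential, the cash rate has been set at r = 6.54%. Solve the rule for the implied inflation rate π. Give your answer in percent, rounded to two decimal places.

Output 4.7% below potential → ŷ = -4.7.
Collecting π: r = r^n + (1 + 0.26) π − 0.26 π^T + 1 ŷ
1.26 π = 6.54 − 2.7 + 0.26 × 2.9 − 1 × (-4.7) = 9.294
π = 9.294 / 1.26 = 7.38

7.38%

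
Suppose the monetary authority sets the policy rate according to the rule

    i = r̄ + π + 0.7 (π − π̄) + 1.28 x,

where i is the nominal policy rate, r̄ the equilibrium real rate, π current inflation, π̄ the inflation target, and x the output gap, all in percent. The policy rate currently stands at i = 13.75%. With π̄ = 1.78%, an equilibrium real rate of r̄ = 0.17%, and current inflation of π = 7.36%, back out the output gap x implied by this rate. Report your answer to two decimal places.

1.81%

1.28 x = 13.75 − 0.17 − 7.36 − 0.7 × (7.36 − 1.78) = 2.314
x = 2.314 / 1.28 = 1.81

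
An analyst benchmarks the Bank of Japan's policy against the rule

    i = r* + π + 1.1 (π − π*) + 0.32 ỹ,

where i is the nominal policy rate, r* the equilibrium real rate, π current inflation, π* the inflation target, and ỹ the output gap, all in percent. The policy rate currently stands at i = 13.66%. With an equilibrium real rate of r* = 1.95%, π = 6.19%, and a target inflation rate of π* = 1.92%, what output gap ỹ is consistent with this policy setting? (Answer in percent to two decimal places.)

2.57%

0.32 ỹ = 13.66 − 1.95 − 6.19 − 1.1 × (6.19 − 1.92) = 0.823
ỹ = 0.823 / 0.32 = 2.57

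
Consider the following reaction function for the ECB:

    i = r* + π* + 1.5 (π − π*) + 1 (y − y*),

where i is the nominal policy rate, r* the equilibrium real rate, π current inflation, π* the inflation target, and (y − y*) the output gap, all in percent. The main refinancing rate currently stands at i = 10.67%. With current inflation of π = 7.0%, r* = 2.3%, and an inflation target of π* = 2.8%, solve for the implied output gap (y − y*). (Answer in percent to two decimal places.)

-0.73%

1 (y − y*) = 10.67 − 2.3 − 2.8 − 1.5 × (7.0 − 2.8) = -0.73
(y − y*) = -0.73 / 1 = -0.73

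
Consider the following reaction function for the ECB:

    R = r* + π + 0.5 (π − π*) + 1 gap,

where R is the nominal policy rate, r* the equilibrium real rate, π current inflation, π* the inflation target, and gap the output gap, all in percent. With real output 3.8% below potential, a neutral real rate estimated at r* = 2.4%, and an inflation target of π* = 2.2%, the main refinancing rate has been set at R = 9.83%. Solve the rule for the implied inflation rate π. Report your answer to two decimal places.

Output 3.8% below potential → gap = -3.8.
Collecting π: R = r* + (1 + 0.5) π − 0.5 π* + 1 gap
1.5 π = 9.83 − 2.4 + 0.5 × 2.2 − 1 × (-3.8) = 12.33
π = 12.33 / 1.5 = 8.22

8.22%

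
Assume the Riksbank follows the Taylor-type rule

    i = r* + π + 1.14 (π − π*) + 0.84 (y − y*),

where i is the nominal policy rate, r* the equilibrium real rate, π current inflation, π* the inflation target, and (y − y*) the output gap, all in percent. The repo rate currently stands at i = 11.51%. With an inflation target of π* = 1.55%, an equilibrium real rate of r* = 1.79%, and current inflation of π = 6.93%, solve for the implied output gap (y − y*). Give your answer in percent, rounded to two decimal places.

0.84 (y − y*) = 11.51 − 1.79 − 6.93 − 1.14 × (6.93 − 1.55) = -3.3432
(y − y*) = -3.3432 / 0.84 = -3.98

-3.98%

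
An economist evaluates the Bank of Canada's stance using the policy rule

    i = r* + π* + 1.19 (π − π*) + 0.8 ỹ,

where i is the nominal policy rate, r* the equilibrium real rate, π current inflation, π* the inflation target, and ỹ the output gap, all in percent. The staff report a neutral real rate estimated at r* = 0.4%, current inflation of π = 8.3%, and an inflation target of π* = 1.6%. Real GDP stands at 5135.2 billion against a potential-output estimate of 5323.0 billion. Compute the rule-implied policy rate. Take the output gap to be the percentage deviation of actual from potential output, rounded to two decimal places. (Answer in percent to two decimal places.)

7.15%

Output gap = 100 × (5135.2 − 5323.0) / 5323.0 = -3.53%.
i = 0.40 + 1.60 + 1.19 × (8.30 − 1.60) + 0.8 × (-3.53)
   = 0.40 + 1.6 + 7.973 − 2.824 = 7.15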